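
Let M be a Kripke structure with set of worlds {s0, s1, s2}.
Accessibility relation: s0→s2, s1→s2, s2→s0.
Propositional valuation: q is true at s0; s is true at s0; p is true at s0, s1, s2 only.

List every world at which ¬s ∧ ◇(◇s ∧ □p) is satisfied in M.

s1

Let φ = ¬s ∧ ◇(◇s ∧ □p). Evaluate φ at each world:
  s0 (successors {s2}): φ is false.
  s1 (successors {s2}): φ is true.
  s2 (successors {s0}): φ is false.
For instance, at s1:
  At s1: ¬s is true, ◇(◇s ∧ □p) is true, so ¬s ∧ ◇(◇s ∧ □p) is true.
    At s1: ◇(◇s ∧ □p) requires ◇s ∧ □p at some successor in {s2}.
      ◇s ∧ □p holds at s2, so ◇(◇s ∧ □p) is true at s1.
Satisfying worlds: {s1}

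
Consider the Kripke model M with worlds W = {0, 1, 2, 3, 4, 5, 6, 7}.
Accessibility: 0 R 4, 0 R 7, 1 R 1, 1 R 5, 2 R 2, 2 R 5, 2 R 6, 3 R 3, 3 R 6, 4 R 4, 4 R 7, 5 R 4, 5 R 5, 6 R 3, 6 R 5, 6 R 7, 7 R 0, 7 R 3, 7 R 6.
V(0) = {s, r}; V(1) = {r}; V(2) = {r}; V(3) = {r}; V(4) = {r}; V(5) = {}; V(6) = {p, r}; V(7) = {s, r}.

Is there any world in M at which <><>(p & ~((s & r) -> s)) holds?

No

Let φ = <><>(p & ~((s & r) -> s)). Evaluate φ at each world:
  0 (successors {4, 7}): φ is false.
  1 (successors {1, 5}): φ is false.
  2 (successors {2, 5, 6}): φ is false.
  3 (successors {3, 6}): φ is false.
  4 (successors {4, 7}): φ is false.
  5 (successors {4, 5}): φ is false.
  6 (successors {3, 5, 7}): φ is false.
  7 (successors {0, 3, 6}): φ is false.
For instance, at 4:
  At 4: <><>(p & ~((s & r) -> s)) requires <>(p & ~((s & r) -> s)) at some successor in {4, 7}.
    At 4: <>(p & ~((s & r) -> s)) is false.
    At 7: <>(p & ~((s & r) -> s)) is false.
  So <><>(p & ~((s & r) -> s)) is false at 4.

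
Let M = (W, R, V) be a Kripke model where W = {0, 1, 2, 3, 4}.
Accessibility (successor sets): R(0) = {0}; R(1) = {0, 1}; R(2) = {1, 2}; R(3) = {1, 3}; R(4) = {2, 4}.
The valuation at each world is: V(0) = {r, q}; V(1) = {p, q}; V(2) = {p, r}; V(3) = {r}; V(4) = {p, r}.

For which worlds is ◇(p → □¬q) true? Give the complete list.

0, 1, 3, 4

Let φ = ◇(p → □¬q). Evaluate φ at each world:
  0 (successors {0}): φ is true.
  1 (successors {0, 1}): φ is true.
  2 (successors {1, 2}): φ is false.
  3 (successors {1, 3}): φ is true.
  4 (successors {2, 4}): φ is true.
For instance, at 3:
  At 3: ◇(p → □¬q) requires p → □¬q at some successor in {1, 3}.
    p → □¬q holds at 3, so ◇(p → □¬q) is true at 3.
      At 3: p is false, □¬q is false, so p → □¬q is true.
Satisfying worlds: {0, 1, 3, 4}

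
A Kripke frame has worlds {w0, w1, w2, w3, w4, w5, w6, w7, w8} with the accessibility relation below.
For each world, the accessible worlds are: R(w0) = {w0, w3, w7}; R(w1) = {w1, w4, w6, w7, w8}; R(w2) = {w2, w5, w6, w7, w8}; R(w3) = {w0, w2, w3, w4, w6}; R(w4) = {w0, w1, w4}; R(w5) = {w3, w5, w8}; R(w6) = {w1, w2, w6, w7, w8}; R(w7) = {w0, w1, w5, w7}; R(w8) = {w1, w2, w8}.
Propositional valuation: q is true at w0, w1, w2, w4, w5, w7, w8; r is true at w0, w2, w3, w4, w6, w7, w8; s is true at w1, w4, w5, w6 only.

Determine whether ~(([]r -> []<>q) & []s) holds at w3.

At w3: ([]r -> []<>q) & []s is false, so ~(([]r -> []<>q) & []s) is true.
  At w3: []r -> []<>q is true, []s is false, so ([]r -> []<>q) & []s is false.
    At w3: []r is true, []<>q is true, so []r -> []<>q is true.
      At w3: []r requires r at every successor {w0, w2, w3, w4, w6}.
        At w0: r is true.
        At w2: r is true.
        At w3: r is true.
        At w4: r is true.
        At w6: r is true.
      So []r is true at w3.
      At w3: []<>q requires <>q at every successor {w0, w2, w3, w4, w6}.
        At w0: <>q is true.
        At w2: <>q is true.
        At w3: <>q is true.
        At w4: <>q is true.
        At w6: <>q is true.
      So []<>q is true at w3.
    At w3: []s requires s at every successor {w0, w2, w3, w4, w6}.
      s fails at w0, so []s is false at w3.

Yes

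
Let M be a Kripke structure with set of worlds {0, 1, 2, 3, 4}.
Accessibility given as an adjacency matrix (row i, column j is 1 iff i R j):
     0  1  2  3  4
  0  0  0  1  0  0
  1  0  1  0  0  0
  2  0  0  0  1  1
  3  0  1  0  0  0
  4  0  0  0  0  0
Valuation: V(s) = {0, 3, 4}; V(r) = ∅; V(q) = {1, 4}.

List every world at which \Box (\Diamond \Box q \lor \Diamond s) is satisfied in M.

0, 1, 3, 4

Recall that \Box ψ holds at a world iff ψ holds at every accessible world, and \Diamond ψ holds iff ψ holds at some accessible world.
Let φ = \Box (\Diamond \Box q \lor \Diamond s). Evaluate φ at each world:
  0 (successors {2}): φ is true.
  1 (successors {1}): φ is true.
  2 (successors {3, 4}): φ is false.
  3 (successors {1}): φ is true.
  4 (successors ∅): φ is true.
For instance, at 1:
  At 1: \Box (\Diamond \Box q \lor \Diamond s) requires \Diamond \Box q \lor \Diamond s at every successor {1}.
      At 1: \Diamond \Box q is true, \Diamond s is false, so \Diamond \Box q \lor \Diamond s is true.
  So \Box (\Diamond \Box q \lor \Diamond s) is true at 1.
Satisfying worlds: {0, 1, 3, 4}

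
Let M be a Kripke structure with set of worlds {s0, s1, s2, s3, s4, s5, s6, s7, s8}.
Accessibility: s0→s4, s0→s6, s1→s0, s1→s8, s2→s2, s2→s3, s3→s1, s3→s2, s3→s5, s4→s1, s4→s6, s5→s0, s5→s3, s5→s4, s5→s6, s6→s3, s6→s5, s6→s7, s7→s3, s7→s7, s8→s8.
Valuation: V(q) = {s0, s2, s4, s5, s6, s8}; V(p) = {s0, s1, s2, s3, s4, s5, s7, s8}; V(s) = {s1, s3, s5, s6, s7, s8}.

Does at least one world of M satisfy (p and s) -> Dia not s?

Recall that Dia ψ holds at a world iff ψ holds at some accessible world.
Let φ = (p and s) -> Dia not s. Evaluate φ at each world:
  s0 (successors {s4, s6}): φ is true.
  s1 (successors {s0, s8}): φ is true.
  s2 (successors {s2, s3}): φ is true.
  s3 (successors {s1, s2, s5}): φ is true.
  s4 (successors {s1, s6}): φ is true.
  s5 (successors {s0, s3, s4, s6}): φ is true.
  s6 (successors {s3, s5, s7}): φ is true.
  s7 (successors {s3, s7}): φ is false.
  s8 (successors {s8}): φ is false.
Detail at s0 (witness):
  At s0: p and s is false, Dia not s is true, so (p and s) -> Dia not s is true.
    At s0: Dia not s requires not s at some successor in {s4, s6}.
      not s holds at s4, so Dia not s is true at s0.

Yes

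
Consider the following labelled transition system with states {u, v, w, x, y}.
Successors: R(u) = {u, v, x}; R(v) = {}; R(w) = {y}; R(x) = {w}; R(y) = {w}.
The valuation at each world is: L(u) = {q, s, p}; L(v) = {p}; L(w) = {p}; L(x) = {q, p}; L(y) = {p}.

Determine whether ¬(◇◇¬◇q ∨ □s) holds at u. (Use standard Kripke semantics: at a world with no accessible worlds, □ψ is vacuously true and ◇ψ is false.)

At u: ◇◇¬◇q ∨ □s is true, so ¬(◇◇¬◇q ∨ □s) is false.
  At u: ◇◇¬◇q is true, □s is false, so ◇◇¬◇q ∨ □s is true.
    At u: ◇◇¬◇q requires ◇¬◇q at some successor in {u, v, x}.
      ◇¬◇q holds at u, so ◇◇¬◇q is true at u.
    At u: □s requires s at every successor {u, v, x}.
      s fails at v, so □s is false at u.

No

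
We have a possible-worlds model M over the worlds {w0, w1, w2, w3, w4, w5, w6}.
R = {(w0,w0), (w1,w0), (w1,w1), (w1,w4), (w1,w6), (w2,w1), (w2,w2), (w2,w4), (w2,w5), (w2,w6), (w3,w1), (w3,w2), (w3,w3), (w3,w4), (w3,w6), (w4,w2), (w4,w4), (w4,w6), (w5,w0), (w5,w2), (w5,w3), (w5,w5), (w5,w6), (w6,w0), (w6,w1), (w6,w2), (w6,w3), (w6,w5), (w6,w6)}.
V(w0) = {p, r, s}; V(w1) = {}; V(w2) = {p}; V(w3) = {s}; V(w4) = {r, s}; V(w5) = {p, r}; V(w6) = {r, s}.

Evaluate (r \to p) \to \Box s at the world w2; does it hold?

At w2: r \to p is true, \Box s is false, so (r \to p) \to \Box s is false.
  At w2: \Box s requires s at every successor {w1, w2, w4, w5, w6}.
    s fails at w1, so \Box s is false at w2.

No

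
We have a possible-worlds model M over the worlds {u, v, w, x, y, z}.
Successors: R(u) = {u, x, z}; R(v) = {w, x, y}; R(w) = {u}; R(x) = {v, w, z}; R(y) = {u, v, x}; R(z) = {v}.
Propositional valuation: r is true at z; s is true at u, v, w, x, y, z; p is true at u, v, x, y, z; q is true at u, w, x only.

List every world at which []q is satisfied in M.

Let φ = []q. Evaluate φ at each world:
  u (successors {u, x, z}): φ is false.
  v (successors {w, x, y}): φ is false.
  w (successors {u}): φ is true.
  x (successors {v, w, z}): φ is false.
  y (successors {u, v, x}): φ is false.
  z (successors {v}): φ is false.
For instance, at v:
  At v: []q requires q at every successor {w, x, y}.
    q fails at y, so []q is false at v.
Satisfying worlds: {w}

w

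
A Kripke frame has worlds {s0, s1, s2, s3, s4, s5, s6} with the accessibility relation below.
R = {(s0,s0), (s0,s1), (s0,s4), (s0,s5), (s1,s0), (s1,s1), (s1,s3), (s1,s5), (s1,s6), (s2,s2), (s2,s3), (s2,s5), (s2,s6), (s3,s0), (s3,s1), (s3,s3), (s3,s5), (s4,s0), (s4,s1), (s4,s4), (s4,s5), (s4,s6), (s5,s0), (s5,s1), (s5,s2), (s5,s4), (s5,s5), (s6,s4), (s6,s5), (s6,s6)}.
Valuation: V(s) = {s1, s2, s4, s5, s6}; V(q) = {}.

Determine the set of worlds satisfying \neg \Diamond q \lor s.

s0, s1, s2, s3, s4, s5, s6

Let φ = \neg \Diamond q \lor s. Evaluate φ at each world:
  s0 (successors {s0, s1, s4, s5}): φ is true.
  s1 (successors {s0, s1, s3, s5, s6}): φ is true.
  s2 (successors {s2, s3, s5, s6}): φ is true.
  s3 (successors {s0, s1, s3, s5}): φ is true.
  s4 (successors {s0, s1, s4, s5, s6}): φ is true.
  s5 (successors {s0, s1, s2, s4, s5}): φ is true.
  s6 (successors {s4, s5, s6}): φ is true.
For instance, at s5:
  At s5: \neg \Diamond q is true, s is true, so \neg \Diamond q \lor s is true.
    At s5: \Diamond q is false, so \neg \Diamond q is true.
      At s5: \Diamond q requires q at some successor in {s0, s1, s2, s4, s5}.
        At s0: q is false.
        At s1: q is false.
        At s2: q is false.
        At s4: q is false.
        At s5: q is false.
      So \Diamond q is false at s5.
Satisfying worlds: {s0, s1, s2, s3, s4, s5, s6}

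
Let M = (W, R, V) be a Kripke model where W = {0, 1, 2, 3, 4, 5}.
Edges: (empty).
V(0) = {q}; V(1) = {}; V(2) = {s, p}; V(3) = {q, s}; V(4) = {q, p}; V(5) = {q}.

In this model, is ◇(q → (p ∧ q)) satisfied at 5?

No

At 5: no accessible worlds, so ◇(q → (p ∧ q)) is false.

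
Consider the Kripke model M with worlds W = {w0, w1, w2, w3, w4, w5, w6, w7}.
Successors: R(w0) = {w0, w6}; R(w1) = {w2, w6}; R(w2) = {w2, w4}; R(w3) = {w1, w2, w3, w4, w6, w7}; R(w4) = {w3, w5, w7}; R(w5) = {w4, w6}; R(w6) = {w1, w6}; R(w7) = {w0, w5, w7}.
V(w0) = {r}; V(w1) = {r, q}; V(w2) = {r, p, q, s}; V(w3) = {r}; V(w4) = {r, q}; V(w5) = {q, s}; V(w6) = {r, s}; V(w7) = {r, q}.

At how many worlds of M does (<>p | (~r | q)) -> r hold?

Let φ = (<>p | (~r | q)) -> r. Evaluate φ at each world:
  w0 (successors {w0, w6}): φ is true.
  w1 (successors {w2, w6}): φ is true.
  w2 (successors {w2, w4}): φ is true.
  w3 (successors {w1, w2, w3, w4, w6, w7}): φ is true.
  w4 (successors {w3, w5, w7}): φ is true.
  w5 (successors {w4, w6}): φ is false.
  w6 (successors {w1, w6}): φ is true.
  w7 (successors {w0, w5, w7}): φ is true.
For instance, at w6:
  At w6: <>p | (~r | q) is false, r is true, so (<>p | (~r | q)) -> r is true.
    At w6: <>p is false, ~r | q is false, so <>p | (~r | q) is false.
      At w6: <>p requires p at some successor in {w1, w6}.
        At w1: p is false.
        At w6: p is false.
      So <>p is false at w6.
Satisfying worlds: {w0, w1, w2, w3, w4, w6, w7}

7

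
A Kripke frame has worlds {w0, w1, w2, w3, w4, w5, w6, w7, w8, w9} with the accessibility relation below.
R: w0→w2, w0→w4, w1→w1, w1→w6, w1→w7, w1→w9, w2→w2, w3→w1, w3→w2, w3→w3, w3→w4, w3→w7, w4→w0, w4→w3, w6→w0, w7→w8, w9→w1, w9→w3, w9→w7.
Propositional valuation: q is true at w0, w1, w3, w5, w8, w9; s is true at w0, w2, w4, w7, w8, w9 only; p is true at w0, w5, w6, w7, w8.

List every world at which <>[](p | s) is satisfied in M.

w0, w1, w2, w3, w4, w6, w7, w9

Let φ = <>[](p | s). Evaluate φ at each world:
  w0 (successors {w2, w4}): φ is true.
  w1 (successors {w1, w6, w7, w9}): φ is true.
  w2 (successors {w2}): φ is true.
  w3 (successors {w1, w2, w3, w4, w7}): φ is true.
  w4 (successors {w0, w3}): φ is true.
  w5 (successors ∅): φ is false.
  w6 (successors {w0}): φ is true.
  w7 (successors {w8}): φ is true.
  w8 (successors ∅): φ is false.
  w9 (successors {w1, w3, w7}): φ is true.
For instance, at w0:
  At w0: <>[](p | s) requires [](p | s) at some successor in {w2, w4}.
    [](p | s) holds at w2, so <>[](p | s) is true at w0.
      At w2: [](p | s) requires p | s at every successor {w2}.
        At w2: p | s is true.
      So [](p | s) is true at w2.
Satisfying worlds: {w0, w1, w2, w3, w4, w6, w7, w9}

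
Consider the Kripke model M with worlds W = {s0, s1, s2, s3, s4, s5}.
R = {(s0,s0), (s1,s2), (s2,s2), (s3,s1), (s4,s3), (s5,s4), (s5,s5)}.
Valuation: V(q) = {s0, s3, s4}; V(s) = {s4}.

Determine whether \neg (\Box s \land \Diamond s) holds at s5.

At s5: \Box s \land \Diamond s is false, so \neg (\Box s \land \Diamond s) is true.
  At s5: \Box s is false, \Diamond s is true, so \Box s \land \Diamond s is false.
    At s5: \Box s requires s at every successor {s4, s5}.
      s fails at s5, so \Box s is false at s5.
    At s5: \Diamond s requires s at some successor in {s4, s5}.
      s holds at s4, so \Diamond s is true at s5.

Yes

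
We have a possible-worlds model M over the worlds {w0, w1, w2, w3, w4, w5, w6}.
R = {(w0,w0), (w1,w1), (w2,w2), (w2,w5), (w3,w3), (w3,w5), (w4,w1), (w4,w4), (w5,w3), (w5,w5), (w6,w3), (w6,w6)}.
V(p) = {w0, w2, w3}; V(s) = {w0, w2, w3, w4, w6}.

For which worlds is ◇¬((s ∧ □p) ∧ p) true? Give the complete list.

Let φ = ◇¬((s ∧ □p) ∧ p). Evaluate φ at each world:
  w0 (successors {w0}): φ is false.
  w1 (successors {w1}): φ is true.
  w2 (successors {w2, w5}): φ is true.
  w3 (successors {w3, w5}): φ is true.
  w4 (successors {w1, w4}): φ is true.
  w5 (successors {w3, w5}): φ is true.
  w6 (successors {w3, w6}): φ is true.
For instance, at w0:
  At w0: ◇¬((s ∧ □p) ∧ p) requires ¬((s ∧ □p) ∧ p) at some successor in {w0}.
    At w0: ¬((s ∧ □p) ∧ p) is false.
  So ◇¬((s ∧ □p) ∧ p) is false at w0.
Satisfying worlds: {w1, w2, w3, w4, w5, w6}

w1, w2, w3, w4, w5, w6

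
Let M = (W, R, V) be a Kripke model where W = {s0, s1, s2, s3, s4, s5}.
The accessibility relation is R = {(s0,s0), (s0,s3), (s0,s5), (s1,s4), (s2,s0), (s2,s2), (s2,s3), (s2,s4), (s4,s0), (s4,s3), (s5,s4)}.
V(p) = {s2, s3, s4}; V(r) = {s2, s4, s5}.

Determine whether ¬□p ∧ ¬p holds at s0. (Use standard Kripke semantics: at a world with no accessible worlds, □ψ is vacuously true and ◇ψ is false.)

At s0: ¬□p is true, ¬p is true, so ¬□p ∧ ¬p is true.
  At s0: □p is false, so ¬□p is true.
    At s0: □p requires p at every successor {s0, s3, s5}.
      p fails at s0, so □p is false at s0.

Yes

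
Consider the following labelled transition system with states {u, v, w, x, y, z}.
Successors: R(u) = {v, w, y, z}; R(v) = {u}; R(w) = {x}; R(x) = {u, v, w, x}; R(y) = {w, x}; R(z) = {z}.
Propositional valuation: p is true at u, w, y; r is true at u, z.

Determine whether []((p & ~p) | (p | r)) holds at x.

No

Recall that []ψ holds at a world iff ψ holds at every accessible world, and <>ψ holds iff ψ holds at some accessible world.
At x: []((p & ~p) | (p | r)) requires (p & ~p) | (p | r) at every successor {u, v, w, x}.
  (p & ~p) | (p | r) fails at v, so []((p & ~p) | (p | r)) is false at x.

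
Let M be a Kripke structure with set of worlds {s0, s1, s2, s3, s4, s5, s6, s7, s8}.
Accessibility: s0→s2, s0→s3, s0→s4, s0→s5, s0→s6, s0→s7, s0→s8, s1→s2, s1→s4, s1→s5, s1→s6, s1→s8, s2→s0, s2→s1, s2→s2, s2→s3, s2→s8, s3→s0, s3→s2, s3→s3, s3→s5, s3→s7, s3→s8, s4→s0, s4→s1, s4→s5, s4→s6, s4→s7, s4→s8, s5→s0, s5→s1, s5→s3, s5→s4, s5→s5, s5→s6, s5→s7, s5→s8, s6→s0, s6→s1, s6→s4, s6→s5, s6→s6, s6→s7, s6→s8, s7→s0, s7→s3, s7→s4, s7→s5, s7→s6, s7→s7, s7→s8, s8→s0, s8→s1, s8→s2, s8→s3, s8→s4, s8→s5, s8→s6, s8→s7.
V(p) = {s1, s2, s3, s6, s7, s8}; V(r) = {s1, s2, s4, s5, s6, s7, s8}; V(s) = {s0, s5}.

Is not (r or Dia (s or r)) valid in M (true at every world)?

No

Let φ = not (r or Dia (s or r)). Evaluate φ at each world:
  s0 (successors {s2, s3, s4, s5, s6, s7, s8}): φ is false.
  s1 (successors {s2, s4, s5, s6, s8}): φ is false.
  s2 (successors {s0, s1, s2, s3, s8}): φ is false.
  s3 (successors {s0, s2, s3, s5, s7, s8}): φ is false.
  s4 (successors {s0, s1, s5, s6, s7, s8}): φ is false.
  s5 (successors {s0, s1, s3, s4, s5, s6, s7, s8}): φ is false.
  s6 (successors {s0, s1, s4, s5, s6, s7, s8}): φ is false.
  s7 (successors {s0, s3, s4, s5, s6, s7, s8}): φ is false.
  s8 (successors {s0, s1, s2, s3, s4, s5, s6, s7}): φ is false.
Detail at s0 (counterexample):
  At s0: r or Dia (s or r) is true, so not (r or Dia (s or r)) is false.
    At s0: r is false, Dia (s or r) is true, so r or Dia (s or r) is true.
      At s0: Dia (s or r) requires s or r at some successor in {s2, s3, s4, s5, s6, s7, s8}.
        s or r holds at s2, so Dia (s or r) is true at s0.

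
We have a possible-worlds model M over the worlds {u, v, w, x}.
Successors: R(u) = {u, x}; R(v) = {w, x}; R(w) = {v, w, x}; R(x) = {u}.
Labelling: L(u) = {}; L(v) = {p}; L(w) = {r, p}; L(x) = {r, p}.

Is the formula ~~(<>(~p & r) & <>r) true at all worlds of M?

No

Recall that <>ψ holds at a world iff ψ holds at some accessible world.
Let φ = ~~(<>(~p & r) & <>r). Evaluate φ at each world:
  u (successors {u, x}): φ is false.
  v (successors {w, x}): φ is false.
  w (successors {v, w, x}): φ is false.
  x (successors {u}): φ is false.
Detail at u (counterexample):
  At u: ~(<>(~p & r) & <>r) is true, so ~~(<>(~p & r) & <>r) is false.
    At u: <>(~p & r) & <>r is false, so ~(<>(~p & r) & <>r) is true.
      At u: <>(~p & r) is false, <>r is true, so <>(~p & r) & <>r is false.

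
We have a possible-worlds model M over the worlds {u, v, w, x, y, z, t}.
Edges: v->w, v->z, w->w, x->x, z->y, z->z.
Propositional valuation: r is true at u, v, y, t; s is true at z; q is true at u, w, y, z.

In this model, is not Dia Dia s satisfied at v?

At v: Dia Dia s is true, so not Dia Dia s is false.
  At v: Dia Dia s requires Dia s at some successor in {w, z}.
    Dia s holds at z, so Dia Dia s is true at v.
      At z: Dia s requires s at some successor in {y, z}.
        s holds at z, so Dia s is true at z.

No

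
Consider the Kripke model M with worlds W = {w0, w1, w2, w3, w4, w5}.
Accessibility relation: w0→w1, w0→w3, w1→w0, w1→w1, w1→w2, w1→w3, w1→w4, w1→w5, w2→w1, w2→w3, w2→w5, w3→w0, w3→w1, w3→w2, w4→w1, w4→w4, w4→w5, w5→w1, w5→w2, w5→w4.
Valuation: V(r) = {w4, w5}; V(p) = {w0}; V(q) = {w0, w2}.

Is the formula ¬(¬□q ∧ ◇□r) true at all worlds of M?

Yes

Recall that □ψ holds at a world iff ψ holds at every accessible world, and ◇ψ holds iff ψ holds at some accessible world.
Let φ = ¬(¬□q ∧ ◇□r). Evaluate φ at each world:
  w0 (successors {w1, w3}): φ is true.
  w1 (successors {w0, w1, w2, w3, w4, w5}): φ is true.
  w2 (successors {w1, w3, w5}): φ is true.
  w3 (successors {w0, w1, w2}): φ is true.
  w4 (successors {w1, w4, w5}): φ is true.
  w5 (successors {w1, w2, w4}): φ is true.
For instance, at w0:
  At w0: ¬□q ∧ ◇□r is false, so ¬(¬□q ∧ ◇□r) is true.
    At w0: ¬□q is true, ◇□r is false, so ¬□q ∧ ◇□r is false.
      At w0: □q is false, so ¬□q is true.
      At w0: ◇□r requires □r at some successor in {w1, w3}.
        At w1: □r is false.
        At w3: □r is false.
      So ◇□r is false at w0.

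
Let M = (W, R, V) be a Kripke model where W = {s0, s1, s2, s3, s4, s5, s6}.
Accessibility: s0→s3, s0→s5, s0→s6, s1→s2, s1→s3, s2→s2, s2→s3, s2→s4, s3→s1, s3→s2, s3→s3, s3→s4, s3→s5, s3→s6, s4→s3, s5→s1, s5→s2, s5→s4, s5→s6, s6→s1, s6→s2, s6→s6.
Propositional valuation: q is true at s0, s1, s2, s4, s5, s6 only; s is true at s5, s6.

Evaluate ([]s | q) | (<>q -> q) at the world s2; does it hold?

Recall that []ψ holds at a world iff ψ holds at every accessible world, and <>ψ holds iff ψ holds at some accessible world.
At s2: []s | q is true, <>q -> q is true, so ([]s | q) | (<>q -> q) is true.
  At s2: []s is false, q is true, so []s | q is true.
    At s2: []s requires s at every successor {s2, s3, s4}.
      s fails at s2, so []s is false at s2.
  At s2: <>q is true, q is true, so <>q -> q is true.
    At s2: <>q requires q at some successor in {s2, s3, s4}.
      q holds at s2, so <>q is true at s2.

Yes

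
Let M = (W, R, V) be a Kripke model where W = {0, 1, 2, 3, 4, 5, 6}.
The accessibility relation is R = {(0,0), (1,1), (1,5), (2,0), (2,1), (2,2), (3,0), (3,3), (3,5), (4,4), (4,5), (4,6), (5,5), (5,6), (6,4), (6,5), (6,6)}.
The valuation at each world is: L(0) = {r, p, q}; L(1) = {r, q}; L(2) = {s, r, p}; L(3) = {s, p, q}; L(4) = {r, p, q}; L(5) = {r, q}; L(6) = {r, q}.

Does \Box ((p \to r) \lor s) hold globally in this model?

Recall that \Box ψ holds at a world iff ψ holds at every accessible world, and \Diamond ψ holds iff ψ holds at some accessible world.
Let φ = \Box ((p \to r) \lor s). Evaluate φ at each world:
  0 (successors {0}): φ is true.
  1 (successors {1, 5}): φ is true.
  2 (successors {0, 1, 2}): φ is true.
  3 (successors {0, 3, 5}): φ is true.
  4 (successors {4, 5, 6}): φ is true.
  5 (successors {5, 6}): φ is true.
  6 (successors {4, 5, 6}): φ is true.
For instance, at 3:
  At 3: \Box ((p \to r) \lor s) requires (p \to r) \lor s at every successor {0, 3, 5}.
    At 0: (p \to r) \lor s is true.
    At 3: (p \to r) \lor s is true.
    At 5: (p \to r) \lor s is true.
  So \Box ((p \to r) \lor s) is true at 3.

Yes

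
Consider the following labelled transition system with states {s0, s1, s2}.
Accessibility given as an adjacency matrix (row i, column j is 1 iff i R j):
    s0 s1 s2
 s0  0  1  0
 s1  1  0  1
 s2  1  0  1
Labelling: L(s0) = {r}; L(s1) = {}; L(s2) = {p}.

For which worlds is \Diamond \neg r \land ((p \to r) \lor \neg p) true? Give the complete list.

s0, s1

Let φ = \Diamond \neg r \land ((p \to r) \lor \neg p). Evaluate φ at each world:
  s0 (successors {s1}): φ is true.
  s1 (successors {s0, s2}): φ is true.
  s2 (successors {s0, s2}): φ is false.
For instance, at s0:
  At s0: \Diamond \neg r is true, (p \to r) \lor \neg p is true, so \Diamond \neg r \land ((p \to r) \lor \neg p) is true.
    At s0: \Diamond \neg r requires \neg r at some successor in {s1}.
      \neg r holds at s1, so \Diamond \neg r is true at s0.
Satisfying worlds: {s0, s1}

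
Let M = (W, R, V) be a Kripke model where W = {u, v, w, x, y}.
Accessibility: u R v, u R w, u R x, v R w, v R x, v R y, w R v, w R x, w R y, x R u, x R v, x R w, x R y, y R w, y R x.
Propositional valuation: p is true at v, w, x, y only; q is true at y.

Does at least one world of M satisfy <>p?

Yes

Let φ = <>p. Evaluate φ at each world:
  u (successors {v, w, x}): φ is true.
  v (successors {w, x, y}): φ is true.
  w (successors {v, x, y}): φ is true.
  x (successors {u, v, w, y}): φ is true.
  y (successors {w, x}): φ is true.
Detail at u (witness):
  At u: <>p requires p at some successor in {v, w, x}.
    p holds at v, so <>p is true at u.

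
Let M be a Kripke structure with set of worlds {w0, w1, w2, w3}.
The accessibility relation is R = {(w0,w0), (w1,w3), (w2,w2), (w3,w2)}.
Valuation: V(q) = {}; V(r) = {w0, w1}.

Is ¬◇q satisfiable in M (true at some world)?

Yes

Let φ = ¬◇q. Evaluate φ at each world:
  w0 (successors {w0}): φ is true.
  w1 (successors {w3}): φ is true.
  w2 (successors {w2}): φ is true.
  w3 (successors {w2}): φ is true.
Detail at w0 (witness):
  At w0: ◇q is false, so ¬◇q is true.
    At w0: ◇q requires q at some successor in {w0}.
      At w0: q is false.
    So ◇q is false at w0.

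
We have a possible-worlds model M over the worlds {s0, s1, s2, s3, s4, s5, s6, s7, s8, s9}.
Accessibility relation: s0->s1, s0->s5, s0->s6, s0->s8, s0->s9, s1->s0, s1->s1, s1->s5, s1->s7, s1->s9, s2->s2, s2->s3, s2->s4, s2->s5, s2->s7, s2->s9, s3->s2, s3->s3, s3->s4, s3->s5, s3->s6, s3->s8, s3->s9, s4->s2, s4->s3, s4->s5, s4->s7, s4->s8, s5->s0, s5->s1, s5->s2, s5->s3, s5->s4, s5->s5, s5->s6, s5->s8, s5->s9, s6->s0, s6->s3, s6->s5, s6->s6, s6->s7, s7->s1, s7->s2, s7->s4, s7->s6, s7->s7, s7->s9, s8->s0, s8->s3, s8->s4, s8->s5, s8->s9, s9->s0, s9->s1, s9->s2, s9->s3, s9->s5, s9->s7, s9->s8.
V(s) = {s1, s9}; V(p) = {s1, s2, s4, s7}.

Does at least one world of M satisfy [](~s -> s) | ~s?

Recall that []ψ holds at a world iff ψ holds at every accessible world, and <>ψ holds iff ψ holds at some accessible world.
Let φ = [](~s -> s) | ~s. Evaluate φ at each world:
  s0 (successors {s1, s5, s6, s8, s9}): φ is true.
  s1 (successors {s0, s1, s5, s7, s9}): φ is false.
  s2 (successors {s2, s3, s4, s5, s7, s9}): φ is true.
  s3 (successors {s2, s3, s4, s5, s6, s8, s9}): φ is true.
  s4 (successors {s2, s3, s5, s7, s8}): φ is true.
  s5 (successors {s0, s1, s2, s3, s4, s5, s6, s8, s9}): φ is true.
  s6 (successors {s0, s3, s5, s6, s7}): φ is true.
  s7 (successors {s1, s2, s4, s6, s7, s9}): φ is true.
  s8 (successors {s0, s3, s4, s5, s9}): φ is true.
  s9 (successors {s0, s1, s2, s3, s5, s7, s8}): φ is false.
Detail at s0 (witness):
  At s0: [](~s -> s) is false, ~s is true, so [](~s -> s) | ~s is true.
    At s0: [](~s -> s) requires ~s -> s at every successor {s1, s5, s6, s8, s9}.
      ~s -> s fails at s5, so [](~s -> s) is false at s0.

Yes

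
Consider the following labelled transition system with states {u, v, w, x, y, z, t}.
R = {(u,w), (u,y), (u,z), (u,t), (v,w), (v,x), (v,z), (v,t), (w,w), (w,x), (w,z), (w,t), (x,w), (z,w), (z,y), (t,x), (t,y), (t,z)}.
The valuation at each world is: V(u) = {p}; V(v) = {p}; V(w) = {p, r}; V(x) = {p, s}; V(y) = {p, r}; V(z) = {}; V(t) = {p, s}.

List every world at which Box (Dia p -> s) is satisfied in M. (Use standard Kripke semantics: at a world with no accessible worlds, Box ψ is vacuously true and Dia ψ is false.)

y

Let φ = Box (Dia p -> s). Evaluate φ at each world:
  u (successors {w, y, z, t}): φ is false.
  v (successors {w, x, z, t}): φ is false.
  w (successors {w, x, z, t}): φ is false.
  x (successors {w}): φ is false.
  y (successors ∅): φ is true.
  z (successors {w, y}): φ is false.
  t (successors {x, y, z}): φ is false.
For instance, at v:
  At v: Box (Dia p -> s) requires Dia p -> s at every successor {w, x, z, t}.
    Dia p -> s fails at w, so Box (Dia p -> s) is false at v.
      At w: Dia p is true, s is false, so Dia p -> s is false.
Satisfying worlds: {y}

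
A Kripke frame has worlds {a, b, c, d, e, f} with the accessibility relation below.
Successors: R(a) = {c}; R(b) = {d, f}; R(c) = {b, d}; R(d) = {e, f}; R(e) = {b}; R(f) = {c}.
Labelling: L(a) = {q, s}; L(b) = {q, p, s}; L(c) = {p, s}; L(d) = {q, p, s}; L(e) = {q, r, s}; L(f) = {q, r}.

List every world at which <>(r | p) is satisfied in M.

Let φ = <>(r | p). Evaluate φ at each world:
  a (successors {c}): φ is true.
  b (successors {d, f}): φ is true.
  c (successors {b, d}): φ is true.
  d (successors {e, f}): φ is true.
  e (successors {b}): φ is true.
  f (successors {c}): φ is true.
For instance, at b:
  At b: <>(r | p) requires r | p at some successor in {d, f}.
    r | p holds at d, so <>(r | p) is true at b.
Satisfying worlds: {a, b, c, d, e, f}

a, b, c, d, e, f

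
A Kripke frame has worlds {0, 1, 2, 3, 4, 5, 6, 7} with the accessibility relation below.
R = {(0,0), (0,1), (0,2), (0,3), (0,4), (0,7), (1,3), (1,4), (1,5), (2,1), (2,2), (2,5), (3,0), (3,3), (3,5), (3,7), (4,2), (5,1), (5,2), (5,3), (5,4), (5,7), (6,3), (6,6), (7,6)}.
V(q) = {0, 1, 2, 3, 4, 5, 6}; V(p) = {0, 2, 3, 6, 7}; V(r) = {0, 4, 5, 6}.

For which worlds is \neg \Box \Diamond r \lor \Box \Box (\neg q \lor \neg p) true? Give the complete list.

0, 1, 5

Let φ = \neg \Box \Diamond r \lor \Box \Box (\neg q \lor \neg p). Evaluate φ at each world:
  0 (successors {0, 1, 2, 3, 4, 7}): φ is true.
  1 (successors {3, 4, 5}): φ is true.
  2 (successors {1, 2, 5}): φ is false.
  3 (successors {0, 3, 5, 7}): φ is false.
  4 (successors {2}): φ is false.
  5 (successors {1, 2, 3, 4, 7}): φ is true.
  6 (successors {3, 6}): φ is false.
  7 (successors {6}): φ is false.
For instance, at 2:
  At 2: \neg \Box \Diamond r is false, \Box \Box (\neg q \lor \neg p) is false, so \neg \Box \Diamond r \lor \Box \Box (\neg q \lor \neg p) is false.
    At 2: \Box \Diamond r is true, so \neg \Box \Diamond r is false.
      At 2: \Box \Diamond r requires \Diamond r at every successor {1, 2, 5}.
        At 1: \Diamond r is true.
        At 2: \Diamond r is true.
        At 5: \Diamond r is true.
      So \Box \Diamond r is true at 2.
    At 2: \Box \Box (\neg q \lor \neg p) requires \Box (\neg q \lor \neg p) at every successor {1, 2, 5}.
      \Box (\neg q \lor \neg p) fails at 1, so \Box \Box (\neg q \lor \neg p) is false at 2.
Satisfying worlds: {0, 1, 5}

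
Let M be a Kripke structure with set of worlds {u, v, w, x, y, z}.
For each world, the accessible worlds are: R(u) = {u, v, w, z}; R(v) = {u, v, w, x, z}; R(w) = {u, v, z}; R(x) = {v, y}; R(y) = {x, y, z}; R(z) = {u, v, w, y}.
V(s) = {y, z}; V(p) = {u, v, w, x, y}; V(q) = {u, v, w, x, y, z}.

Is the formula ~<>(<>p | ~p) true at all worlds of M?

No

Recall that <>ψ holds at a world iff ψ holds at some accessible world.
Let φ = ~<>(<>p | ~p). Evaluate φ at each world:
  u (successors {u, v, w, z}): φ is false.
  v (successors {u, v, w, x, z}): φ is false.
  w (successors {u, v, z}): φ is false.
  x (successors {v, y}): φ is false.
  y (successors {x, y, z}): φ is false.
  z (successors {u, v, w, y}): φ is false.
Detail at u (counterexample):
  At u: <>(<>p | ~p) is true, so ~<>(<>p | ~p) is false.
    At u: <>(<>p | ~p) requires <>p | ~p at some successor in {u, v, w, z}.
      <>p | ~p holds at u, so <>(<>p | ~p) is true at u.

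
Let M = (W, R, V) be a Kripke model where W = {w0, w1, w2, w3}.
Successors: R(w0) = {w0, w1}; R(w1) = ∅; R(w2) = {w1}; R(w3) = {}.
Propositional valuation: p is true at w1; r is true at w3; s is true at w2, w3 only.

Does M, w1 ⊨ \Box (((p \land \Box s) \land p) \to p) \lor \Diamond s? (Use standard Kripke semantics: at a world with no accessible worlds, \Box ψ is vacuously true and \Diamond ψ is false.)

Yes

At w1: \Box (((p \land \Box s) \land p) \to p) is true, \Diamond s is false, so \Box (((p \land \Box s) \land p) \to p) \lor \Diamond s is true.
  At w1: no accessible worlds, so \Box (((p \land \Box s) \land p) \to p) holds vacuously.
  At w1: no accessible worlds, so \Diamond s is false.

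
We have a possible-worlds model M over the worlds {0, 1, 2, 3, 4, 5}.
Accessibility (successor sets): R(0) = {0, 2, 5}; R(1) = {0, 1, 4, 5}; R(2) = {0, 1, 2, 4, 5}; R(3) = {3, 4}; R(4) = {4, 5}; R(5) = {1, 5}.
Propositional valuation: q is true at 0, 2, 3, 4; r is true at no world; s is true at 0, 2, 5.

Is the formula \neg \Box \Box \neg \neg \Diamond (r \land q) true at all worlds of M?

Let φ = \neg \Box \Box \neg \neg \Diamond (r \land q). Evaluate φ at each world:
  0 (successors {0, 2, 5}): φ is true.
  1 (successors {0, 1, 4, 5}): φ is true.
  2 (successors {0, 1, 2, 4, 5}): φ is true.
  3 (successors {3, 4}): φ is true.
  4 (successors {4, 5}): φ is true.
  5 (successors {1, 5}): φ is true.
For instance, at 4:
  At 4: \Box \Box \neg \neg \Diamond (r \land q) is false, so \neg \Box \Box \neg \neg \Diamond (r \land q) is true.
    At 4: \Box \Box \neg \neg \Diamond (r \land q) requires \Box \neg \neg \Diamond (r \land q) at every successor {4, 5}.
      \Box \neg \neg \Diamond (r \land q) fails at 4, so \Box \Box \neg \neg \Diamond (r \land q) is false at 4.

Yes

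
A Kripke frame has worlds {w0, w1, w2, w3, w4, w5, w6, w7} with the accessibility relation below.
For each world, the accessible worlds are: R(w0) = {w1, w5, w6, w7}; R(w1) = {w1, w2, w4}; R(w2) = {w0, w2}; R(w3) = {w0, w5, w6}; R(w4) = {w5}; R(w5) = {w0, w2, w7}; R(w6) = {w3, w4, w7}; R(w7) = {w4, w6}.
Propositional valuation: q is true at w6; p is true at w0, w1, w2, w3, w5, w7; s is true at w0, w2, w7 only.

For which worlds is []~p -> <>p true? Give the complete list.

Let φ = []~p -> <>p. Evaluate φ at each world:
  w0 (successors {w1, w5, w6, w7}): φ is true.
  w1 (successors {w1, w2, w4}): φ is true.
  w2 (successors {w0, w2}): φ is true.
  w3 (successors {w0, w5, w6}): φ is true.
  w4 (successors {w5}): φ is true.
  w5 (successors {w0, w2, w7}): φ is true.
  w6 (successors {w3, w4, w7}): φ is true.
  w7 (successors {w4, w6}): φ is false.
For instance, at w2:
  At w2: []~p is false, <>p is true, so []~p -> <>p is true.
    At w2: []~p requires ~p at every successor {w0, w2}.
      ~p fails at w0, so []~p is false at w2.
    At w2: <>p requires p at some successor in {w0, w2}.
      p holds at w0, so <>p is true at w2.
Satisfying worlds: {w0, w1, w2, w3, w4, w5, w6}

w0, w1, w2, w3, w4, w5, w6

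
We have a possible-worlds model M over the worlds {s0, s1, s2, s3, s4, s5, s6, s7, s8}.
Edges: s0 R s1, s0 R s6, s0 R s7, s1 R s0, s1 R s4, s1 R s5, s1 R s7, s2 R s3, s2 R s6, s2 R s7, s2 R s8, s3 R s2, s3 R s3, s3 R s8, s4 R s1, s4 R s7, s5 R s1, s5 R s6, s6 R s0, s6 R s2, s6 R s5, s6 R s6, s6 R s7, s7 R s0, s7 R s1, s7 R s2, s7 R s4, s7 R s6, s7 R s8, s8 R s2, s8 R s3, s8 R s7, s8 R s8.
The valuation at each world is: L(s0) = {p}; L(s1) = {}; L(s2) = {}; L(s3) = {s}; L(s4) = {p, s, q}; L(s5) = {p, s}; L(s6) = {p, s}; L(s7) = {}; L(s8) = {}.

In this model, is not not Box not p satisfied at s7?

No

Recall that Box ψ holds at a world iff ψ holds at every accessible world, and Dia ψ holds iff ψ holds at some accessible world.
At s7: not Box not p is true, so not not Box not p is false.
  At s7: Box not p is false, so not Box not p is true.
    At s7: Box not p requires not p at every successor {s0, s1, s2, s4, s6, s8}.
      not p fails at s0, so Box not p is false at s7.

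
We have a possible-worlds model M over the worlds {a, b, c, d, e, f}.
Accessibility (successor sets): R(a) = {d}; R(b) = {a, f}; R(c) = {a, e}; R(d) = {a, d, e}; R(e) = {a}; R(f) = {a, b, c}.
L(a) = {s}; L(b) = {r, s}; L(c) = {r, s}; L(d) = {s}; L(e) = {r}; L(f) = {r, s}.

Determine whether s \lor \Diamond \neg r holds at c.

Recall that \Diamond ψ holds at a world iff ψ holds at some accessible world.
At c: s is true, \Diamond \neg r is true, so s \lor \Diamond \neg r is true.
  At c: \Diamond \neg r requires \neg r at some successor in {a, e}.
    \neg r holds at a, so \Diamond \neg r is true at c.

Yes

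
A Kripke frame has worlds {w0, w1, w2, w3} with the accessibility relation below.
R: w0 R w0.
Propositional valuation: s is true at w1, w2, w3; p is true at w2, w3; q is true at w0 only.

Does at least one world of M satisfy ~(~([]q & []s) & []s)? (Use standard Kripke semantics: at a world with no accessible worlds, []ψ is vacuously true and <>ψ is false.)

Yes

Let φ = ~(~([]q & []s) & []s). Evaluate φ at each world:
  w0 (successors {w0}): φ is true.
  w1 (successors ∅): φ is true.
  w2 (successors ∅): φ is true.
  w3 (successors ∅): φ is true.
Detail at w0 (witness):
  At w0: ~([]q & []s) & []s is false, so ~(~([]q & []s) & []s) is true.
    At w0: ~([]q & []s) is true, []s is false, so ~([]q & []s) & []s is false.
      At w0: []q & []s is false, so ~([]q & []s) is true.
      At w0: []s requires s at every successor {w0}.
        s fails at w0, so []s is false at w0.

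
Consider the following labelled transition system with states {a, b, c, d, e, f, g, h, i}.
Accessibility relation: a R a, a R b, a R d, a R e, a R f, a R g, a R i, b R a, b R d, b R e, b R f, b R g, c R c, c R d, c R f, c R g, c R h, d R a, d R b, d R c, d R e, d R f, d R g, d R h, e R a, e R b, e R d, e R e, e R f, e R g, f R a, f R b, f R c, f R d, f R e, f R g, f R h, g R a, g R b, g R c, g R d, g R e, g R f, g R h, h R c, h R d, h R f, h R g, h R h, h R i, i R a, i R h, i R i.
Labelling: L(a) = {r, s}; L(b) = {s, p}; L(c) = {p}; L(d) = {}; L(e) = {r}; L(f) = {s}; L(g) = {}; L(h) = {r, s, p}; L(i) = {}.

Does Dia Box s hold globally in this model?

Let φ = Dia Box s. Evaluate φ at each world:
  a (successors {a, b, d, e, f, g, i}): φ is false.
  b (successors {a, d, e, f, g}): φ is false.
  c (successors {c, d, f, g, h}): φ is false.
  d (successors {a, b, c, e, f, g, h}): φ is false.
  e (successors {a, b, d, e, f, g}): φ is false.
  f (successors {a, b, c, d, e, g, h}): φ is false.
  g (successors {a, b, c, d, e, f, h}): φ is false.
  h (successors {c, d, f, g, h, i}): φ is false.
  i (successors {a, h, i}): φ is false.
Detail at a (counterexample):
  At a: Dia Box s requires Box s at some successor in {a, b, d, e, f, g, i}.
    At a: Box s is false.
    At b: Box s is false.
    At d: Box s is false.
    At e: Box s is false.
    At f: Box s is false.
    At g: Box s is false.
    At i: Box s is false.
  So Dia Box s is false at a.

No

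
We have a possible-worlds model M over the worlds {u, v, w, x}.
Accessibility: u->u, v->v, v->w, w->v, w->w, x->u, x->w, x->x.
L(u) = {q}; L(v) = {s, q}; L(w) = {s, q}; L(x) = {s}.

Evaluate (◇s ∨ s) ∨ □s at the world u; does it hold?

At u: ◇s ∨ s is false, □s is false, so (◇s ∨ s) ∨ □s is false.
  At u: ◇s is false, s is false, so ◇s ∨ s is false.
    At u: ◇s requires s at some successor in {u}.
      At u: s is false.
    So ◇s is false at u.
  At u: □s requires s at every successor {u}.
    s fails at u, so □s is false at u.

No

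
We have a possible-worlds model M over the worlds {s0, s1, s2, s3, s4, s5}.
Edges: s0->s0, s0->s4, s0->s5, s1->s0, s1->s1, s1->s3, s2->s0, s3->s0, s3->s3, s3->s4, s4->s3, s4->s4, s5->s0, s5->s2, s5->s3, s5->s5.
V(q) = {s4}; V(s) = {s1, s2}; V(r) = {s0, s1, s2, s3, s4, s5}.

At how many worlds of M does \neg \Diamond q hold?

Let φ = \neg \Diamond q. Evaluate φ at each world:
  s0 (successors {s0, s4, s5}): φ is false.
  s1 (successors {s0, s1, s3}): φ is true.
  s2 (successors {s0}): φ is true.
  s3 (successors {s0, s3, s4}): φ is false.
  s4 (successors {s3, s4}): φ is false.
  s5 (successors {s0, s2, s3, s5}): φ is true.
For instance, at s2:
  At s2: \Diamond q is false, so \neg \Diamond q is true.
    At s2: \Diamond q requires q at some successor in {s0}.
      At s0: q is false.
    So \Diamond q is false at s2.
Satisfying worlds: {s1, s2, s5}

3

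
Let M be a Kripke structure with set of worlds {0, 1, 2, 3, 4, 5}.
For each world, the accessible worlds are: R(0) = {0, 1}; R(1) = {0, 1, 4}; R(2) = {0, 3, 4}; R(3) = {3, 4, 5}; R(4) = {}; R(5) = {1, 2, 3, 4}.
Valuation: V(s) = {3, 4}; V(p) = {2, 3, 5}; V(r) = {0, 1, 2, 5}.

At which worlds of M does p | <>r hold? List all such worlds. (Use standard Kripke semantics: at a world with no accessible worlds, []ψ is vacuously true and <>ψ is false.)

Let φ = p | <>r. Evaluate φ at each world:
  0 (successors {0, 1}): φ is true.
  1 (successors {0, 1, 4}): φ is true.
  2 (successors {0, 3, 4}): φ is true.
  3 (successors {3, 4, 5}): φ is true.
  4 (successors ∅): φ is false.
  5 (successors {1, 2, 3, 4}): φ is true.
For instance, at 3:
  At 3: p is true, <>r is true, so p | <>r is true.
    At 3: <>r requires r at some successor in {3, 4, 5}.
      r holds at 5, so <>r is true at 3.
Satisfying worlds: {0, 1, 2, 3, 5}

0, 1, 2, 3, 5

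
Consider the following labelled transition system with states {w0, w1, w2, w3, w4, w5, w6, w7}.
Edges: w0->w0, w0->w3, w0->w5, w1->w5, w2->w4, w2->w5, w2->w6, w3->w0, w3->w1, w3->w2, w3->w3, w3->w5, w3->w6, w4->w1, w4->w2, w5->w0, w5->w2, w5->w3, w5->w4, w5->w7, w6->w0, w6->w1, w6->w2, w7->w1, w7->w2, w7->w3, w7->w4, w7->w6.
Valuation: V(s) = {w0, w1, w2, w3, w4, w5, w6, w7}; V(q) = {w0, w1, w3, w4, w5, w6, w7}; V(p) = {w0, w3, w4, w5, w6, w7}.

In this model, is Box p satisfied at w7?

Recall that Box ψ holds at a world iff ψ holds at every accessible world, and Dia ψ holds iff ψ holds at some accessible world.
At w7: Box p requires p at every successor {w1, w2, w3, w4, w6}.
  p fails at w1, so Box p is false at w7.

No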